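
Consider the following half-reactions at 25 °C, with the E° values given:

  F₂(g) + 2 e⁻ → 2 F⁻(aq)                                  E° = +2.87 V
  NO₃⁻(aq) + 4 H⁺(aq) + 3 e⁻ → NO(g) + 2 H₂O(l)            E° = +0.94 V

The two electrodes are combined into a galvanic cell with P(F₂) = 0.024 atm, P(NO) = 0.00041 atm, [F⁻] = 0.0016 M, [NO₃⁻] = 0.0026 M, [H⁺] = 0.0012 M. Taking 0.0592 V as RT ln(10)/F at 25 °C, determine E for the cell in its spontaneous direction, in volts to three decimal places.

+2.262 V

F₂/F⁻ is the cathode (higher E°), NO₃⁻/NO the anode: E°cell = +2.87 − (+0.94) = +1.93 V, n = 6.
Overall: 3 F₂(g) + 2 NO(g) + 4 H₂O(l) → 6 F⁻(aq) + 2 NO₃⁻(aq) + 8 H⁺(aq)
Q = [F⁻]^6·[NO₃⁻]^2·[H⁺]^8 / (P(F₂)^3·P(NO)^2); log Q = -33.678.
E = E° − (0.0592/n) log Q = +1.93 − (0.0592/6)(-33.678) = +2.262 V.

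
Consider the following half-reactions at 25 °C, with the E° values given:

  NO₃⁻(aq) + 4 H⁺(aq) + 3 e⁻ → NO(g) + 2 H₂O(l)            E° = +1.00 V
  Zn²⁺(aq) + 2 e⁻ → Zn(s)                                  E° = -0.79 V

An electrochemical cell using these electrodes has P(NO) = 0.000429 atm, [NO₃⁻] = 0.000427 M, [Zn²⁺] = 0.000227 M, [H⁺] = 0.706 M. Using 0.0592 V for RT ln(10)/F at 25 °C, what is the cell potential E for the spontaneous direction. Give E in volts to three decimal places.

+1.886 V

NO₃⁻/NO is the cathode (higher E°), Zn²⁺/Zn the anode: E°cell = +1.00 − (-0.79) = +1.79 V, n = 6.
Overall: 2 NO₃⁻(aq) + 8 H⁺(aq) + 3 Zn(s) → 2 NO(g) + 4 H₂O(l) + 3 Zn²⁺(aq)
Q = P(NO)^2·[Zn²⁺]^3 / ([NO₃⁻]^2·[H⁺]^8); log Q = -9.718.
E = E° − (0.0592/n) log Q = +1.79 − (0.0592/6)(-9.718) = +1.886 V.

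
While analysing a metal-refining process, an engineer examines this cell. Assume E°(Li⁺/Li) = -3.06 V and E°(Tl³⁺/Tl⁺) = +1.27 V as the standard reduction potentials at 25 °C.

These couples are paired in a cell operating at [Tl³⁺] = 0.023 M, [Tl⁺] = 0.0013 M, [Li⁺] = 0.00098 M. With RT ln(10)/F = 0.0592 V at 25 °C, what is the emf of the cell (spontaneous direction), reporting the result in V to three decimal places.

Tl³⁺/Tl⁺ is the cathode (higher E°), Li⁺/Li the anode: E°cell = +1.27 − (-3.06) = +4.33 V, n = 2.
Overall: Tl³⁺(aq) + 2 Li(s) → Tl⁺(aq) + 2 Li⁺(aq)
Q = [Tl⁺]·[Li⁺]^2 / ([Tl³⁺]); log Q = -7.265.
E = E° − (0.0592/n) log Q = +4.33 − (0.0592/2)(-7.265) = +4.545 V.

+4.545 V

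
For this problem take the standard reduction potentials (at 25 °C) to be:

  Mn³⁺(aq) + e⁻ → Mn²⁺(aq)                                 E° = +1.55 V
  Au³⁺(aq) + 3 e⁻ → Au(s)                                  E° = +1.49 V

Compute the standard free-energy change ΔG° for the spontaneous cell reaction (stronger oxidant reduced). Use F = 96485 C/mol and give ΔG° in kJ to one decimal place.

Mn³⁺/Mn²⁺ (E° = +1.55 V) is the cathode; Au³⁺/Au (E° = +1.49 V) is the anode, so E°cell = +0.06 V.
Balancing electrons gives n = 3 (lcm of 1 and 3).
ΔG° = −nFE° = −(3)(96485)(+0.06) = -17,367 J = -17.4 kJ.

-17.4 kJ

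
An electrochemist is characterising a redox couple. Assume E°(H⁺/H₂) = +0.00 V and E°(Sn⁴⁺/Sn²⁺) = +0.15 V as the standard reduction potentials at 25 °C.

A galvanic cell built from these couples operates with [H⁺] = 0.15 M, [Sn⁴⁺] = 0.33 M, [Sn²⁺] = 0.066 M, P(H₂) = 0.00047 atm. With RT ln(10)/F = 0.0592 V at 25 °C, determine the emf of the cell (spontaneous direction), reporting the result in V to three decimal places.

+0.121 V

Sn⁴⁺/Sn²⁺ is the cathode (higher E°), H⁺/H₂ the anode: E°cell = +0.15 − (+0.00) = +0.15 V, n = 2.
Overall: Sn⁴⁺(aq) + H₂(g) → Sn²⁺(aq) + 2 H⁺(aq)
Q = [Sn²⁺]·[H⁺]^2 / ([Sn⁴⁺]·P(H₂)); log Q = 0.981.
E = E° − (0.0592/n) log Q = +0.15 − (0.0592/2)(0.981) = +0.121 V.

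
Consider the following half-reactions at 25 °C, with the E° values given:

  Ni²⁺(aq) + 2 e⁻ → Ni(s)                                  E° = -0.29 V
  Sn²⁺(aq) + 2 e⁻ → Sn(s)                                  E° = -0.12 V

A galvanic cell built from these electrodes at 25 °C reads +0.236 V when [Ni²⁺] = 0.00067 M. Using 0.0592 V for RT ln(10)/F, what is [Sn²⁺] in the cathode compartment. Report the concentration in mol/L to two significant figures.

Sn²⁺/Sn is the cathode, Ni²⁺/Ni the anode: E°cell = +0.17 V, n = 2.
Overall reaction: Sn²⁺(aq) + Ni(s) → Sn(s) + Ni²⁺(aq); Q = [Ni²⁺]^1/[Sn²⁺]^1.
From E = E° − (0.0592/n) log Q: log Q = (E° − E)·n/0.0592 = (+0.17 − (+0.236))·2/0.0592 = -2.2297.
So 1·log[Sn²⁺] = 1·log(0.00067) − log Q = -3.1739 − (-2.2297) = -0.9442; [Sn²⁺] = 10^(-0.9442) ≈ 0.11 M.

0.11 M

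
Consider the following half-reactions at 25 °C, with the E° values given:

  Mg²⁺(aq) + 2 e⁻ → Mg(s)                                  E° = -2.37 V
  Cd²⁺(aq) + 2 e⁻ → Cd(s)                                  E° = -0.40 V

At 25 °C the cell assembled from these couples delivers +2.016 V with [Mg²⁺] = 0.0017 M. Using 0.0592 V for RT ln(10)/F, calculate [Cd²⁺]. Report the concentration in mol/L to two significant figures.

Cd²⁺/Cd is the cathode, Mg²⁺/Mg the anode: E°cell = +1.97 V, n = 2.
Overall reaction: Cd²⁺(aq) + Mg(s) → Cd(s) + Mg²⁺(aq); Q = [Mg²⁺]^1/[Cd²⁺]^1.
From E = E° − (0.0592/n) log Q: log Q = (E° − E)·n/0.0592 = (+1.97 − (+2.016))·2/0.0592 = -1.5541.
So 1·log[Cd²⁺] = 1·log(0.0017) − log Q = -2.7696 − (-1.5541) = -1.2155; [Cd²⁺] = 10^(-1.2155) ≈ 0.061 M.

0.061 M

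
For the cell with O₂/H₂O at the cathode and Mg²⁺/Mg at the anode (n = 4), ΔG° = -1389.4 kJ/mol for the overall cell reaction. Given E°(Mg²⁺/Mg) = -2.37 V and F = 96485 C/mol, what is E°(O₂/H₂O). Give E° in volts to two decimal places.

E°cell = −ΔG°/(nF) = −(-1389.4×10³)/((4)(96485)) = +3.600 V.
Since O₂/H₂O is the cathode and Mg²⁺/Mg the anode, E°cell = E°(O₂/H₂O) − E°(Mg²⁺/Mg).
So E°(O₂/H₂O) = E°cell + E°(Mg²⁺/Mg) = +3.600 + (-2.37) = +1.23 V.

+1.23 V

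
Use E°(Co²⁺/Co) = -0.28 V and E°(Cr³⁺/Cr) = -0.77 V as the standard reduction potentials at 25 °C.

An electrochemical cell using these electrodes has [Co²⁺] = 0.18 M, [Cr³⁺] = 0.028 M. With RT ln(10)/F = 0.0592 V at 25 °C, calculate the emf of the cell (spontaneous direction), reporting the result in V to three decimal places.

+0.499 V

Co²⁺/Co is the cathode (higher E°), Cr³⁺/Cr the anode: E°cell = -0.28 − (-0.77) = +0.49 V, n = 6.
Overall: 3 Co²⁺(aq) + 2 Cr(s) → 3 Co(s) + 2 Cr³⁺(aq)
Q = [Cr³⁺]^2 / ([Co²⁺]^3); log Q = -0.872.
E = E° − (0.0592/n) log Q = +0.49 − (0.0592/6)(-0.872) = +0.499 V.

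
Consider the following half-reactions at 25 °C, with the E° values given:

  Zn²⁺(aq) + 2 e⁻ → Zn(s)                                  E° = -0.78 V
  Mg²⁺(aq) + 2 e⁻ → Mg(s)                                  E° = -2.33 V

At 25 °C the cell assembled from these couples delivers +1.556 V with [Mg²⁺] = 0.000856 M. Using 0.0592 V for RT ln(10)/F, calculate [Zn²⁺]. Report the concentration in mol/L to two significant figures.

0.0014 M

Zn²⁺/Zn is the cathode, Mg²⁺/Mg the anode: E°cell = +1.55 V, n = 2.
Overall reaction: Zn²⁺(aq) + Mg(s) → Zn(s) + Mg²⁺(aq); Q = [Mg²⁺]^1/[Zn²⁺]^1.
From E = E° − (0.0592/n) log Q: log Q = (E° − E)·n/0.0592 = (+1.55 − (+1.556))·2/0.0592 = -0.2027.
So 1·log[Zn²⁺] = 1·log(0.000856) − log Q = -3.0675 − (-0.2027) = -2.8648; [Zn²⁺] = 10^(-2.8648) ≈ 0.0014 M.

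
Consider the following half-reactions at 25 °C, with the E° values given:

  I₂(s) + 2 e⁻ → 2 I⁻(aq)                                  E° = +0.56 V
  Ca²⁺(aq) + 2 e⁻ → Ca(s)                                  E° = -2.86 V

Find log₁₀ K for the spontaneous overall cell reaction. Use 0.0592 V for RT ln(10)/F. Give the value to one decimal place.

Cathode: I₂/I⁻; anode: Ca²⁺/Ca. E°cell = +3.42 V, n = 2.
log K = nE°cell / 0.0592 = (2)(+3.42) / 0.0592 = 115.5.

115.5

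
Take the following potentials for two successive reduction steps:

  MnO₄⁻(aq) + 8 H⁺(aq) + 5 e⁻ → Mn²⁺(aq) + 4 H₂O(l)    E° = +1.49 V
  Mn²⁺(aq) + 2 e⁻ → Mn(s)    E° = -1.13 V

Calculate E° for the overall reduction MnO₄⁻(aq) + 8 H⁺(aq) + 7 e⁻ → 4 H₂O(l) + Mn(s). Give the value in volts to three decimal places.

Adding the free-energy changes (−nFE°) of the two steps gives −n₃FE°₃ = −n₁FE°₁ − n₂FE°₂.
E°₃ = (5×+1.49 + 2×-1.13) / 7 = (+5.190) / 7 = +0.741 V.

+0.741 V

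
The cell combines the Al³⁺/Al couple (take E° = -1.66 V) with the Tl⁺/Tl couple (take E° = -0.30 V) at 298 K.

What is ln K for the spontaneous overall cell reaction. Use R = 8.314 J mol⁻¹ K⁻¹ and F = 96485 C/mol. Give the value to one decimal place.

158.9

Cathode: Tl⁺/Tl; anode: Al³⁺/Al. E°cell = (-0.30) − (-1.66) = +1.36 V, with n = 3.
ΔG° = −nFE° = −RT ln K, so ln K = nFE°/(RT) = (3)(96485)(+1.36) / ((8.314)(298)) = 158.889.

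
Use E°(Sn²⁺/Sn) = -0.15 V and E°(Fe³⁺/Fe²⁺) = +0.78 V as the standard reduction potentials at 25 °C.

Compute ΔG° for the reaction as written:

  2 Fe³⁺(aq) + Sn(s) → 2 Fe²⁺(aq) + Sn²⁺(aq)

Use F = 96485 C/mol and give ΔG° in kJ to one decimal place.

As written, Fe³⁺/Fe²⁺ is reduced (cathode) and Sn²⁺/Sn is oxidised (anode), so E°cell = (+0.78) − (-0.15) = +0.93 V.
Balancing electrons gives n = 2.
ΔG° = −nFE° = −(2)(96485)(+0.93) = -179,462 J = -179.5 kJ.

-179.5 kJ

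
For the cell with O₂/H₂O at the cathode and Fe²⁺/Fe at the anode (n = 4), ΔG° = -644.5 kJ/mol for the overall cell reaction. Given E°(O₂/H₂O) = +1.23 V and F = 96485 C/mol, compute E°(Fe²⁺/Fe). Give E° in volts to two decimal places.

E°cell = −ΔG°/(nF) = −(-644.5×10³)/((4)(96485)) = +1.670 V.
Since O₂/H₂O is the cathode and Fe²⁺/Fe the anode, E°cell = E°(O₂/H₂O) − E°(Fe²⁺/Fe).
So E°(Fe²⁺/Fe) = E°(O₂/H₂O) − E°cell = (+1.23) − (+1.670) = -0.44 V.

-0.44 V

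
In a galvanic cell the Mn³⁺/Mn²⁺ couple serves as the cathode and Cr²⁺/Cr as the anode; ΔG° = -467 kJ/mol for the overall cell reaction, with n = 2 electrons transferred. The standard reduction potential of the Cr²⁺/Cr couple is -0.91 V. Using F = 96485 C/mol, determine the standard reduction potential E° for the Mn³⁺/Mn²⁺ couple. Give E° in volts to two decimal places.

+1.51 V

E°cell = −ΔG°/(nF) = −(-467×10³)/((2)(96485)) = +2.420 V.
Since Mn³⁺/Mn²⁺ is the cathode and Cr²⁺/Cr the anode, E°cell = E°(Mn³⁺/Mn²⁺) − E°(Cr²⁺/Cr).
So E°(Mn³⁺/Mn²⁺) = E°cell + E°(Cr²⁺/Cr) = +2.420 + (-0.91) = +1.51 V.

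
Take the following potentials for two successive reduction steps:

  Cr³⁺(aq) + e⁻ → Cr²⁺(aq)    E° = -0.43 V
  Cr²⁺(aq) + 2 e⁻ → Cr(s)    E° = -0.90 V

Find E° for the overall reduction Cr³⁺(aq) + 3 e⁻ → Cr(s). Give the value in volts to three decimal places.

-0.743 V

Standard free energies of sequential steps add: ΔG°₃ = ΔG°₁ + ΔG°₂, so n₃E°₃ = n₁E°₁ + n₂E°₂.
E°₃ = (1×-0.43 + 2×-0.90) / 3 = (-2.230) / 3 = -0.743 V.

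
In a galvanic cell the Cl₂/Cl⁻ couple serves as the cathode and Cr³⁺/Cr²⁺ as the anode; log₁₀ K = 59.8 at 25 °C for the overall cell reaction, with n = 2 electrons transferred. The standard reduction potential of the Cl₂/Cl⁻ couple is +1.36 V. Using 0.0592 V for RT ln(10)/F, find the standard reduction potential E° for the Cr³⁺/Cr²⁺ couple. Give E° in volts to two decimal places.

-0.41 V

E°cell = (0.0592/n)·log K = (0.0592/2)(59.8) = +1.770 V.
Since Cl₂/Cl⁻ is the cathode and Cr³⁺/Cr²⁺ the anode, E°cell = E°(Cl₂/Cl⁻) − E°(Cr³⁺/Cr²⁺).
So E°(Cr³⁺/Cr²⁺) = E°(Cl₂/Cl⁻) − E°cell = (+1.36) − (+1.770) = -0.41 V.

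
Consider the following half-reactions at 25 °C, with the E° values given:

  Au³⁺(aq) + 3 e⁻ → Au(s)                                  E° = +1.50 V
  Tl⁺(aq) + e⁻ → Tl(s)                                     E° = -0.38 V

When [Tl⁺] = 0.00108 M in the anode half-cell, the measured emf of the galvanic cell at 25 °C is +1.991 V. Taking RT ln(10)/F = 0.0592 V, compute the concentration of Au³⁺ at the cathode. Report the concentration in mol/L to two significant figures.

0.00053 M

Au³⁺/Au is the cathode, Tl⁺/Tl the anode: E°cell = +1.88 V, n = 3.
Overall reaction: Au³⁺(aq) + 3 Tl(s) → Au(s) + 3 Tl⁺(aq); Q = [Tl⁺]^3/[Au³⁺]^1.
From E = E° − (0.0592/n) log Q: log Q = (E° − E)·n/0.0592 = (+1.88 − (+1.991))·3/0.0592 = -5.6250.
So 1·log[Au³⁺] = 3·log(0.00108) − log Q = -8.8997 − (-5.6250) = -3.2747; [Au³⁺] = 10^(-3.2747) ≈ 0.00053 M.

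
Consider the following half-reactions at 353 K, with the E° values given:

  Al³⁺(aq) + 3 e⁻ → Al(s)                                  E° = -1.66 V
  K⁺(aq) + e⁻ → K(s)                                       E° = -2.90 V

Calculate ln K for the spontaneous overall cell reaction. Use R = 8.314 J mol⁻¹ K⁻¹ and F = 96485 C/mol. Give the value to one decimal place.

Cathode: Al³⁺/Al; anode: K⁺/K. E°cell = (-1.66) − (-2.90) = +1.24 V, with n = 3.
ΔG° = −nFE° = −RT ln K, so ln K = nFE°/(RT) = (3)(96485)(+1.24) / ((8.314)(353)) = 122.298.

122.3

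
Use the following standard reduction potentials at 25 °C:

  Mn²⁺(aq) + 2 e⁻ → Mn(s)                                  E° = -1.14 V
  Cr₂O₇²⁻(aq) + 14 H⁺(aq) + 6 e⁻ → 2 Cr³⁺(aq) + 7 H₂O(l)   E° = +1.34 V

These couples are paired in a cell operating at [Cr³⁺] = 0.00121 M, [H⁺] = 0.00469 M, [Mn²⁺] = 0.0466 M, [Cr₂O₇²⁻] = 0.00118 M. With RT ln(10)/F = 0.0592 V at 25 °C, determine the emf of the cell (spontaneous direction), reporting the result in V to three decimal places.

+2.226 V

Cr₂O₇²⁻/Cr³⁺ is the cathode (higher E°), Mn²⁺/Mn the anode: E°cell = +1.34 − (-1.14) = +2.48 V, n = 6.
Overall: Cr₂O₇²⁻(aq) + 14 H⁺(aq) + 3 Mn(s) → 2 Cr³⁺(aq) + 7 H₂O(l) + 3 Mn²⁺(aq)
Q = [Cr³⁺]^2·[Mn²⁺]^3 / ([Cr₂O₇²⁻]·[H⁺]^14); log Q = 25.702.
E = E° − (0.0592/n) log Q = +2.48 − (0.0592/6)(25.702) = +2.226 V.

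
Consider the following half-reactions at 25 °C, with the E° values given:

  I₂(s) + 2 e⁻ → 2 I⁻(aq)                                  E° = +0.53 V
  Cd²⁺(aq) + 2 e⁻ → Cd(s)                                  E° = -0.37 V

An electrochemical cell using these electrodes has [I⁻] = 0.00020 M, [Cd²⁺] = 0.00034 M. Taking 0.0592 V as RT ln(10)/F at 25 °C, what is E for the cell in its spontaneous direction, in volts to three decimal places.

+1.222 V

I₂/I⁻ is the cathode (higher E°), Cd²⁺/Cd the anode: E°cell = +0.53 − (-0.37) = +0.90 V, n = 2.
Overall: I₂(s) + Cd(s) → 2 I⁻(aq) + Cd²⁺(aq)
Q = [I⁻]^2·[Cd²⁺]; log Q = -10.866.
E = E° − (0.0592/n) log Q = +0.90 − (0.0592/2)(-10.866) = +1.222 V.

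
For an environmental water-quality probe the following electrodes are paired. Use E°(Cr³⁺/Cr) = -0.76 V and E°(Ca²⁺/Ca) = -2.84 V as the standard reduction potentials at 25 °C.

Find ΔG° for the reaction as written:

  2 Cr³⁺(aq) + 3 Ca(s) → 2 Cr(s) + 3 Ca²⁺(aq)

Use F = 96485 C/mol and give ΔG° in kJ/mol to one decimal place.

As written, Cr³⁺/Cr is reduced (cathode) and Ca²⁺/Ca is oxidised (anode), so E°cell = (-0.76) − (-2.84) = +2.08 V.
Balancing electrons gives n = 6.
ΔG° = −nFE° = −(6)(96485)(+2.08) = -1,204,133 J = -1204.1 kJ/mol.

-1204.1 kJ/mol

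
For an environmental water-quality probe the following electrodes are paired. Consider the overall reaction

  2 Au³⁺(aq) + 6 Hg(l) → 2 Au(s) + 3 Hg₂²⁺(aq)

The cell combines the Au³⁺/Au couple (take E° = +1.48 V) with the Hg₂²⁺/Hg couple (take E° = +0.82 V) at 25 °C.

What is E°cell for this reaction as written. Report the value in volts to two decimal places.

+0.66 V

The Au³⁺/Au couple has the higher reduction potential, so it is the cathode; Hg₂²⁺/Hg is oxidised at the anode.
E°cell = E°(cathode) − E°(anode) = (+1.48) − (+0.82) = +0.66 V.
Since E°cell > 0, the reaction is spontaneous under standard conditions.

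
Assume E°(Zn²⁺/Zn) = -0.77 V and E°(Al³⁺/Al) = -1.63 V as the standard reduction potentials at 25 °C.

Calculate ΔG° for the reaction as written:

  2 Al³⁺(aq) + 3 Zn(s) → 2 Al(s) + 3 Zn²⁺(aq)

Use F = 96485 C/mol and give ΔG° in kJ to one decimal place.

As written, Al³⁺/Al is reduced (cathode) and Zn²⁺/Zn is oxidised (anode), so E°cell = (-1.63) − (-0.77) = -0.86 V.
Balancing electrons gives n = 6.
ΔG° = −nFE° = −(6)(96485)(-0.86) = 497,863 J = +497.9 kJ.

+497.9 kJ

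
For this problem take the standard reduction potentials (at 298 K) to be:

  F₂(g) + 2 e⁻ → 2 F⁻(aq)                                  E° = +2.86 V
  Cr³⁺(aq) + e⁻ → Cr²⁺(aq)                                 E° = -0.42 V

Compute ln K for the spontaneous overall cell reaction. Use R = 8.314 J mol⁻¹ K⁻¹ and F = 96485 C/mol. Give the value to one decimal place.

Cathode: F₂/F⁻; anode: Cr³⁺/Cr²⁺. E°cell = (+2.86) − (-0.42) = +3.28 V, with n = 2.
ΔG° = −nFE° = −RT ln K, so ln K = nFE°/(RT) = (2)(96485)(+3.28) / ((8.314)(298)) = 255.468.

255.5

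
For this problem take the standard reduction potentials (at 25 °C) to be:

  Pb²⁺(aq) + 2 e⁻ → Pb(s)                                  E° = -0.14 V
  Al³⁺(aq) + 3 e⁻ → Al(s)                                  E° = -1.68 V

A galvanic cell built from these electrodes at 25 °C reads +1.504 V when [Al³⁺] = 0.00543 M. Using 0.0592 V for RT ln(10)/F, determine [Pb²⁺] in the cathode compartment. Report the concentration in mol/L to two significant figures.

0.0019 M

Pb²⁺/Pb is the cathode, Al³⁺/Al the anode: E°cell = +1.54 V, n = 6.
Overall reaction: 3 Pb²⁺(aq) + 2 Al(s) → 3 Pb(s) + 2 Al³⁺(aq); Q = [Al³⁺]^2/[Pb²⁺]^3.
From E = E° − (0.0592/n) log Q: log Q = (E° − E)·n/0.0592 = (+1.54 − (+1.504))·6/0.0592 = 3.6486.
So 3·log[Pb²⁺] = 2·log(0.00543) − log Q = -4.5304 − (3.6486) = -8.1790; log[Pb²⁺] = -8.1790 / 3 = -2.7263; [Pb²⁺] = 10^(-2.7263) ≈ 0.0019 M.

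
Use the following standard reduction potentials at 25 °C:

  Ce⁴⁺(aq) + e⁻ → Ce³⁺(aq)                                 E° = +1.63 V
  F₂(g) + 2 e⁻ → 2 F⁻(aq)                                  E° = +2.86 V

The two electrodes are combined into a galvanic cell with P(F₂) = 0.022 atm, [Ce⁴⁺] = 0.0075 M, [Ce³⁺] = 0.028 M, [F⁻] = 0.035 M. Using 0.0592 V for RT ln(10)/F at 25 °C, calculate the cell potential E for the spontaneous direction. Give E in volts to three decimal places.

+1.301 V

F₂/F⁻ is the cathode (higher E°), Ce⁴⁺/Ce³⁺ the anode: E°cell = +2.86 − (+1.63) = +1.23 V, n = 2.
Overall: F₂(g) + 2 Ce³⁺(aq) → 2 F⁻(aq) + 2 Ce⁴⁺(aq)
Q = [F⁻]^2·[Ce⁴⁺]^2 / (P(F₂)·[Ce³⁺]^2); log Q = -2.398.
E = E° − (0.0592/n) log Q = +1.23 − (0.0592/2)(-2.398) = +1.301 V.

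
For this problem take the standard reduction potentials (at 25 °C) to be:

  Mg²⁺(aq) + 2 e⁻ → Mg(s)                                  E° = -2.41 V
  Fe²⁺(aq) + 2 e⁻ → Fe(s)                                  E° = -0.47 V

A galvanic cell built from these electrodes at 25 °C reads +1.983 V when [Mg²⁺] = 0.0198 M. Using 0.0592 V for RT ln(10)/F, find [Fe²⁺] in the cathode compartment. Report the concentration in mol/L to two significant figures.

0.56 M

Fe²⁺/Fe is the cathode, Mg²⁺/Mg the anode: E°cell = +1.94 V, n = 2.
Overall reaction: Fe²⁺(aq) + Mg(s) → Fe(s) + Mg²⁺(aq); Q = [Mg²⁺]^1/[Fe²⁺]^1.
From E = E° − (0.0592/n) log Q: log Q = (E° − E)·n/0.0592 = (+1.94 − (+1.983))·2/0.0592 = -1.4527.
So 1·log[Fe²⁺] = 1·log(0.0198) − log Q = -1.7033 − (-1.4527) = -0.2506; [Fe²⁺] = 10^(-0.2506) ≈ 0.56 M.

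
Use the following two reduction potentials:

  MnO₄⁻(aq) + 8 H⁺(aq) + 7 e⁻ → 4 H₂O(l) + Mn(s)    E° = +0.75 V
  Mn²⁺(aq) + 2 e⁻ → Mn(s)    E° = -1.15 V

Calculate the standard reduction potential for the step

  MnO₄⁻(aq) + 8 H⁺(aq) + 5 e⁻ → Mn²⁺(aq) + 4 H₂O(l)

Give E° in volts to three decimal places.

Sequential free energies add, so n₃E°₃ = n₁E°₁ + n₂E°₂.
With n₃ = 7, and the known step contributing 2×(-1.15) V, the unknown satisfies 5·E° = 7×(+0.75) − 2×(-1.15) = +7.550.
E° = +7.550 / 5 = +1.510 V.

+1.510 V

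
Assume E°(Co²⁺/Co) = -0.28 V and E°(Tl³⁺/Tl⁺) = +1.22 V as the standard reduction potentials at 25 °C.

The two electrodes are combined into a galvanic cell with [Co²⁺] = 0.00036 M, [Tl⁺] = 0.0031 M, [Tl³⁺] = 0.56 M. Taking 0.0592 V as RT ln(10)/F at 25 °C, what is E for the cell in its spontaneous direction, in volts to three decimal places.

Tl³⁺/Tl⁺ is the cathode (higher E°), Co²⁺/Co the anode: E°cell = +1.22 − (-0.28) = +1.50 V, n = 2.
Overall: Tl³⁺(aq) + Co(s) → Tl⁺(aq) + Co²⁺(aq)
Q = [Tl⁺]·[Co²⁺] / ([Tl³⁺]); log Q = -5.701.
E = E° − (0.0592/n) log Q = +1.50 − (0.0592/2)(-5.701) = +1.669 V.

+1.669 V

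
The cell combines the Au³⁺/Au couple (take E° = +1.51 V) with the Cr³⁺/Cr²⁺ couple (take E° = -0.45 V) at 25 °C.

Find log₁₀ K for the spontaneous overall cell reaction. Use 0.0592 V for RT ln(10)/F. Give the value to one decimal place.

Cathode: Au³⁺/Au; anode: Cr³⁺/Cr²⁺. E°cell = +1.96 V, n = 3.
log K = nE°cell / 0.0592 = (3)(+1.96) / 0.0592 = 99.3.

99.3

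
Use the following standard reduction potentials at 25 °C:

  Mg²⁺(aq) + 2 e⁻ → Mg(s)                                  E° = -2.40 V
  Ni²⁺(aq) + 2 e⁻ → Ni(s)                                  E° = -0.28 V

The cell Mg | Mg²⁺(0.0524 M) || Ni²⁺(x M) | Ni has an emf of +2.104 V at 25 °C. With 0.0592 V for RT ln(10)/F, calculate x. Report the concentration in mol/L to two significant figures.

Ni²⁺/Ni is the cathode, Mg²⁺/Mg the anode: E°cell = +2.12 V, n = 2.
Overall reaction: Ni²⁺(aq) + Mg(s) → Ni(s) + Mg²⁺(aq); Q = [Mg²⁺]^1/[Ni²⁺]^1.
From E = E° − (0.0592/n) log Q: log Q = (E° − E)·n/0.0592 = (+2.12 − (+2.104))·2/0.0592 = 0.5405.
So 1·log[Ni²⁺] = 1·log(0.0524) − log Q = -1.2807 − (0.5405) = -1.8212; [Ni²⁺] = 10^(-1.8212) ≈ 0.015 M.

0.015 M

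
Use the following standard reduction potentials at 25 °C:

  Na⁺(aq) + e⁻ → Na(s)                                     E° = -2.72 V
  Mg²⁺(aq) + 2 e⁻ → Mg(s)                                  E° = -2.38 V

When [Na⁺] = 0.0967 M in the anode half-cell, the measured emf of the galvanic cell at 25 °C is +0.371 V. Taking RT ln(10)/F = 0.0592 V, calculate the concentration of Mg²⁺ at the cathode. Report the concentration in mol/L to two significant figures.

Mg²⁺/Mg is the cathode, Na⁺/Na the anode: E°cell = +0.34 V, n = 2.
Overall reaction: Mg²⁺(aq) + 2 Na(s) → Mg(s) + 2 Na⁺(aq); Q = [Na⁺]^2/[Mg²⁺]^1.
From E = E° − (0.0592/n) log Q: log Q = (E° − E)·n/0.0592 = (+0.34 − (+0.371))·2/0.0592 = -1.0473.
So 1·log[Mg²⁺] = 2·log(0.0967) − log Q = -2.0291 − (-1.0473) = -0.9818; [Mg²⁺] = 10^(-0.9818) ≈ 0.10 M.

0.10 M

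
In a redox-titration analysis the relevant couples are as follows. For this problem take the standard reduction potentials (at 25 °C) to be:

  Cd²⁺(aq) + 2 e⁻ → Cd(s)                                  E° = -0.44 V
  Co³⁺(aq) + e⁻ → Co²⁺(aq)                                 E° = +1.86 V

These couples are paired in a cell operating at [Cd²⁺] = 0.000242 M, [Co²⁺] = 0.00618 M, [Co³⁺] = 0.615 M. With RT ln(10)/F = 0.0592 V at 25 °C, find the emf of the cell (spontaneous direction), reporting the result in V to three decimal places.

Co³⁺/Co²⁺ is the cathode (higher E°), Cd²⁺/Cd the anode: E°cell = +1.86 − (-0.44) = +2.30 V, n = 2.
Overall: 2 Co³⁺(aq) + Cd(s) → 2 Co²⁺(aq) + Cd²⁺(aq)
Q = [Co²⁺]^2·[Cd²⁺] / ([Co³⁺]^2); log Q = -7.612.
E = E° − (0.0592/n) log Q = +2.30 − (0.0592/2)(-7.612) = +2.525 V.

+2.525 V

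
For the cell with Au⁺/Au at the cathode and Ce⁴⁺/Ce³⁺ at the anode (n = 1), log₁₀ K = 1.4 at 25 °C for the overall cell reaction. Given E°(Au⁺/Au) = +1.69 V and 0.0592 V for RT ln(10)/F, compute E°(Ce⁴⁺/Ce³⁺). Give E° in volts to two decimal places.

E°cell = (0.0592/n)·log K = (0.0592/1)(1.4) = +0.083 V.
Since Au⁺/Au is the cathode and Ce⁴⁺/Ce³⁺ the anode, E°cell = E°(Au⁺/Au) − E°(Ce⁴⁺/Ce³⁺).
So E°(Ce⁴⁺/Ce³⁺) = E°(Au⁺/Au) − E°cell = (+1.69) − (+0.083) = +1.61 V.

+1.61 V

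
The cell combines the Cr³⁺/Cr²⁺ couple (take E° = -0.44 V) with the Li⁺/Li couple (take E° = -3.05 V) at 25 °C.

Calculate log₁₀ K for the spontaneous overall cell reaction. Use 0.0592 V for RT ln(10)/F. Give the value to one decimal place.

44.1

Cathode: Cr³⁺/Cr²⁺; anode: Li⁺/Li. E°cell = +2.61 V, n = 1.
log K = nE°cell / 0.0592 = (1)(+2.61) / 0.0592 = 44.1.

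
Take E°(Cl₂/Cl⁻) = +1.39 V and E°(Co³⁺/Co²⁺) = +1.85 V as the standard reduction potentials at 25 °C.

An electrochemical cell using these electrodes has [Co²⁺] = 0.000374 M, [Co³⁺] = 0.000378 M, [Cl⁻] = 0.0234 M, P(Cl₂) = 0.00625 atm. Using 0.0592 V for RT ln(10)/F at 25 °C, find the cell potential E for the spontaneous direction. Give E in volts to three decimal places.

Co³⁺/Co²⁺ is the cathode (higher E°), Cl₂/Cl⁻ the anode: E°cell = +1.85 − (+1.39) = +0.46 V, n = 2.
Overall: 2 Co³⁺(aq) + 2 Cl⁻(aq) → 2 Co²⁺(aq) + Cl₂(g)
Q = [Co²⁺]^2·P(Cl₂) / ([Co³⁺]^2·[Cl⁻]^2); log Q = 1.048.
E = E° − (0.0592/n) log Q = +0.46 − (0.0592/2)(1.048) = +0.429 V.

+0.429 V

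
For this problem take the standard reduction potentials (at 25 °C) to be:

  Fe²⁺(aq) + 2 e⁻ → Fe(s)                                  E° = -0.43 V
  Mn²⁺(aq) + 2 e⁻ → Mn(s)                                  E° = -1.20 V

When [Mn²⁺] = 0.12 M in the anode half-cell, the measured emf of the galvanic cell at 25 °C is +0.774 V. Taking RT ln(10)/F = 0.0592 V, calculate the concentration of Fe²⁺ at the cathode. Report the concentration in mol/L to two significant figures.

0.16 M

Fe²⁺/Fe is the cathode, Mn²⁺/Mn the anode: E°cell = +0.77 V, n = 2.
Overall reaction: Fe²⁺(aq) + Mn(s) → Fe(s) + Mn²⁺(aq); Q = [Mn²⁺]^1/[Fe²⁺]^1.
From E = E° − (0.0592/n) log Q: log Q = (E° − E)·n/0.0592 = (+0.77 − (+0.774))·2/0.0592 = -0.1351.
So 1·log[Fe²⁺] = 1·log(0.12) − log Q = -0.9208 − (-0.1351) = -0.7857; [Fe²⁺] = 10^(-0.7857) ≈ 0.16 M.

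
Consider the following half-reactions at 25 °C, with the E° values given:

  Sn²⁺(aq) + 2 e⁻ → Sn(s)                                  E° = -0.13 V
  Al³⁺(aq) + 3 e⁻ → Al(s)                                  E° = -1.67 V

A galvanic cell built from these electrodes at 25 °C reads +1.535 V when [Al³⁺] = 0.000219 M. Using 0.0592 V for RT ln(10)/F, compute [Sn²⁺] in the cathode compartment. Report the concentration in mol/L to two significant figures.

0.0025 M

Sn²⁺/Sn is the cathode, Al³⁺/Al the anode: E°cell = +1.54 V, n = 6.
Overall reaction: 3 Sn²⁺(aq) + 2 Al(s) → 3 Sn(s) + 2 Al³⁺(aq); Q = [Al³⁺]^2/[Sn²⁺]^3.
From E = E° − (0.0592/n) log Q: log Q = (E° − E)·n/0.0592 = (+1.54 − (+1.535))·6/0.0592 = 0.5068.
So 3·log[Sn²⁺] = 2·log(0.000219) − log Q = -7.3191 − (0.5068) = -7.8259; log[Sn²⁺] = -7.8259 / 3 = -2.6086; [Sn²⁺] = 10^(-2.6086) ≈ 0.0025 M.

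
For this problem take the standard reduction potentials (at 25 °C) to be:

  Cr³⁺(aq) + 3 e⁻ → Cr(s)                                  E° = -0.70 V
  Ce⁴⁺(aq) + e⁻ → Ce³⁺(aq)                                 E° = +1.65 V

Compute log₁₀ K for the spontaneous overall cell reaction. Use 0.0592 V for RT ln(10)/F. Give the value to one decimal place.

119.1

Cathode: Ce⁴⁺/Ce³⁺; anode: Cr³⁺/Cr. E°cell = +2.35 V, n = 3.
log K = nE°cell / 0.0592 = (3)(+2.35) / 0.0592 = 119.1.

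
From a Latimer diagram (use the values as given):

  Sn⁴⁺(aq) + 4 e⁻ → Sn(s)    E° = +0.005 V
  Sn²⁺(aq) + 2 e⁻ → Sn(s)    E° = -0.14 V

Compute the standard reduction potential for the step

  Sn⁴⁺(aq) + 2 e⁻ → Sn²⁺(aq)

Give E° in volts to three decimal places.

+0.150 V

Sequential free energies add, so n₃E°₃ = n₁E°₁ + n₂E°₂.
With n₃ = 4, and the known step contributing 2×(-0.14) V, the unknown satisfies 2·E° = 4×(+0.005) − 2×(-0.14) = +0.300.
E° = +0.300 / 2 = +0.150 V.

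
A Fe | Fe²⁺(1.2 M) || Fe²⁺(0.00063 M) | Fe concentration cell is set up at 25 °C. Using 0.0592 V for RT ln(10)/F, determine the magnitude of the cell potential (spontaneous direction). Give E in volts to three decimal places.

+0.097 V

For a concentration cell E°cell = 0. The 1.2 M side is the cathode (reduction is favoured where [Fe²⁺] is higher).
With n = 2, E = −(0.0592/2) log([Fe²⁺]ₐₙ/[Fe²⁺]꜀ₐₜ) = −(0.0592/2) log(0.00063/1.2) = −(0.0592/2)(-3.280) = +0.097 V.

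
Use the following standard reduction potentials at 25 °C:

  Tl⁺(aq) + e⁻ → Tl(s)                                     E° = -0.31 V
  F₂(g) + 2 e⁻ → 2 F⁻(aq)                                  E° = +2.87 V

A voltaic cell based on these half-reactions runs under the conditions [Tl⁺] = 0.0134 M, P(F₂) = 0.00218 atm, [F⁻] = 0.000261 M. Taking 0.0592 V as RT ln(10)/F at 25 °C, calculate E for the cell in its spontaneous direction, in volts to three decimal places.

+3.424 V

F₂/F⁻ is the cathode (higher E°), Tl⁺/Tl the anode: E°cell = +2.87 − (-0.31) = +3.18 V, n = 2.
Overall: F₂(g) + 2 Tl(s) → 2 F⁻(aq) + 2 Tl⁺(aq)
Q = [F⁻]^2·[Tl⁺]^2 / (P(F₂)); log Q = -8.251.
E = E° − (0.0592/n) log Q = +3.18 − (0.0592/2)(-8.251) = +3.424 V.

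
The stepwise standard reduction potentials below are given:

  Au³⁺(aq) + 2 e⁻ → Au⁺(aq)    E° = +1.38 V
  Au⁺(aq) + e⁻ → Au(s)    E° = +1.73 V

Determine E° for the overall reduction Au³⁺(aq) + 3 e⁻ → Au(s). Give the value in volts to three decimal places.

+1.497 V

Adding the free-energy changes (−nFE°) of the two steps gives −n₃FE°₃ = −n₁FE°₁ − n₂FE°₂.
E°₃ = (2×+1.38 + 1×+1.73) / 3 = (+4.490) / 3 = +1.497 V.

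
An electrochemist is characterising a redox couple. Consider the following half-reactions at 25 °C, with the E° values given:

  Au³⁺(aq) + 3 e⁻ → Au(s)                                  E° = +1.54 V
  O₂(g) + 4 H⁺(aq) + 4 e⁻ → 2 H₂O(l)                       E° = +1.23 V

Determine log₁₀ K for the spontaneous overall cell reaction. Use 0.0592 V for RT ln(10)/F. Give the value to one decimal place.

62.8

Cathode: Au³⁺/Au; anode: O₂/H₂O. E°cell = +0.31 V, n = 12.
log K = nE°cell / 0.0592 = (12)(+0.31) / 0.0592 = 62.8.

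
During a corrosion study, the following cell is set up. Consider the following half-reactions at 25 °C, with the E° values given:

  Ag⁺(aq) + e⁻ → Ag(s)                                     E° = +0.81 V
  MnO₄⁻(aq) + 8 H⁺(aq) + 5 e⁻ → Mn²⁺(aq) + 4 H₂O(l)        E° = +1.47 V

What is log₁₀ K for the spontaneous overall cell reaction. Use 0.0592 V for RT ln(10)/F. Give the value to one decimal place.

55.7

Cathode: MnO₄⁻/Mn²⁺; anode: Ag⁺/Ag. E°cell = +0.66 V, n = 5.
log K = nE°cell / 0.0592 = (5)(+0.66) / 0.0592 = 55.7.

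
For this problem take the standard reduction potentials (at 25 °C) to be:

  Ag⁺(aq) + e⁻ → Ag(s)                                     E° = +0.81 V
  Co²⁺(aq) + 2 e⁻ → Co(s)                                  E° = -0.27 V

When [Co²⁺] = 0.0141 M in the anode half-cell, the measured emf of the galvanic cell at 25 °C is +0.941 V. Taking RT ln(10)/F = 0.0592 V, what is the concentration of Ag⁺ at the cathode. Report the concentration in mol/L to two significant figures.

0.00053 M

Ag⁺/Ag is the cathode, Co²⁺/Co the anode: E°cell = +1.08 V, n = 2.
Overall reaction: 2 Ag⁺(aq) + Co(s) → 2 Ag(s) + Co²⁺(aq); Q = [Co²⁺]^1/[Ag⁺]^2.
From E = E° − (0.0592/n) log Q: log Q = (E° − E)·n/0.0592 = (+1.08 − (+0.941))·2/0.0592 = 4.6959.
So 2·log[Ag⁺] = 1·log(0.0141) − log Q = -1.8508 − (4.6959) = -6.5467; log[Ag⁺] = -6.5467 / 2 = -3.2734; [Ag⁺] = 10^(-3.2734) ≈ 0.00053 M.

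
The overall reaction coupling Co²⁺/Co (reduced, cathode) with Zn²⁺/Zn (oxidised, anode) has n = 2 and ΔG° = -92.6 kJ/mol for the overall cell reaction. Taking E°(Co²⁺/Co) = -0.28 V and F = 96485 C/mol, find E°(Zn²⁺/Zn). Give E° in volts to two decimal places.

-0.76 V

E°cell = −ΔG°/(nF) = −(-92.6×10³)/((2)(96485)) = +0.480 V.
Since Co²⁺/Co is the cathode and Zn²⁺/Zn the anode, E°cell = E°(Co²⁺/Co) − E°(Zn²⁺/Zn).
So E°(Zn²⁺/Zn) = E°(Co²⁺/Co) − E°cell = (-0.28) − (+0.480) = -0.76 V.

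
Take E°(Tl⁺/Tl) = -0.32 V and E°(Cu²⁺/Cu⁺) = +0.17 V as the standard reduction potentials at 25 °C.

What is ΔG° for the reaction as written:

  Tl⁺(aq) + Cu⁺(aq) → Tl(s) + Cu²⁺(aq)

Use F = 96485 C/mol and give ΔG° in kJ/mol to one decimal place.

+47.3 kJ/mol

As written, Tl⁺/Tl is reduced (cathode) and Cu²⁺/Cu⁺ is oxidised (anode), so E°cell = (-0.32) − (+0.17) = -0.49 V.
Balancing electrons gives n = 1.
ΔG° = −nFE° = −(1)(96485)(-0.49) = 47,278 J = +47.3 kJ/mol.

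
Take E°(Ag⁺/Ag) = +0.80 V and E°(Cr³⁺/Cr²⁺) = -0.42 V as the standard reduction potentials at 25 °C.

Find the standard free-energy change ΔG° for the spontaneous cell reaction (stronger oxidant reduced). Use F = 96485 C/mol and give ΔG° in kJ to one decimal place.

-117.7 kJ

Ag⁺/Ag (E° = +0.80 V) is the cathode; Cr³⁺/Cr²⁺ (E° = -0.42 V) is the anode, so E°cell = +1.22 V.
Balancing electrons gives n = 1 (lcm of 1 and 1).
ΔG° = −nFE° = −(1)(96485)(+1.22) = -117,712 J = -117.7 kJ.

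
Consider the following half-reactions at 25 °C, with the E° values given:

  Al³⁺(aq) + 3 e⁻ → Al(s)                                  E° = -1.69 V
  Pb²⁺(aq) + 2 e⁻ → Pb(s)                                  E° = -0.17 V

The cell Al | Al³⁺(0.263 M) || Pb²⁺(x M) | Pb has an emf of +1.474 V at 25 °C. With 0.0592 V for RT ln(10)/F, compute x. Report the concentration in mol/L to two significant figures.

Pb²⁺/Pb is the cathode, Al³⁺/Al the anode: E°cell = +1.52 V, n = 6.
Overall reaction: 3 Pb²⁺(aq) + 2 Al(s) → 3 Pb(s) + 2 Al³⁺(aq); Q = [Al³⁺]^2/[Pb²⁺]^3.
From E = E° − (0.0592/n) log Q: log Q = (E° − E)·n/0.0592 = (+1.52 − (+1.474))·6/0.0592 = 4.6622.
So 3·log[Pb²⁺] = 2·log(0.263) − log Q = -1.1601 − (4.6622) = -5.8223; log[Pb²⁺] = -5.8223 / 3 = -1.9408; [Pb²⁺] = 10^(-1.9408) ≈ 0.011 M.

0.011 M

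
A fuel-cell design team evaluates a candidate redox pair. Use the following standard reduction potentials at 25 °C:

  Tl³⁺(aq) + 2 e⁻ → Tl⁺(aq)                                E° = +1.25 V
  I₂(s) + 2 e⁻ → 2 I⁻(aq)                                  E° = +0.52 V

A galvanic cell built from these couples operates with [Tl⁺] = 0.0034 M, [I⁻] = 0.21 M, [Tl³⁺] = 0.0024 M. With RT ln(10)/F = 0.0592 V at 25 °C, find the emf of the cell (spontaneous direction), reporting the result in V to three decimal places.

+0.685 V

Tl³⁺/Tl⁺ is the cathode (higher E°), I₂/I⁻ the anode: E°cell = +1.25 − (+0.52) = +0.73 V, n = 2.
Overall: Tl³⁺(aq) + 2 I⁻(aq) → Tl⁺(aq) + I₂(s)
Q = [Tl⁺] / ([Tl³⁺]·[I⁻]^2); log Q = 1.507.
E = E° − (0.0592/n) log Q = +0.73 − (0.0592/2)(1.507) = +0.685 V.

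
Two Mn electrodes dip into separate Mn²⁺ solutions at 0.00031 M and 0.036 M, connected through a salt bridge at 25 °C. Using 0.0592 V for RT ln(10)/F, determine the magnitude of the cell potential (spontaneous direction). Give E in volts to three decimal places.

+0.061 V

For a concentration cell E°cell = 0. The 0.036 M side is the cathode (reduction is favoured where [Mn²⁺] is higher).
With n = 2, E = −(0.0592/2) log([Mn²⁺]ₐₙ/[Mn²⁺]꜀ₐₜ) = −(0.0592/2) log(0.00031/0.036) = −(0.0592/2)(-2.065) = +0.061 V.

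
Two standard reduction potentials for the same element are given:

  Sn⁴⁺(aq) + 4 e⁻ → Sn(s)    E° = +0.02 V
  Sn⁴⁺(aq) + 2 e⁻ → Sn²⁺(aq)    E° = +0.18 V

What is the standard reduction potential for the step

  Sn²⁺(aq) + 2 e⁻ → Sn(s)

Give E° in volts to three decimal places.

Sequential free energies add, so n₃E°₃ = n₁E°₁ + n₂E°₂.
With n₃ = 4, and the known step contributing 2×(+0.18) V, the unknown satisfies 2·E° = 4×(+0.02) − 2×(+0.18) = -0.280.
E° = -0.280 / 2 = -0.140 V.

-0.140 V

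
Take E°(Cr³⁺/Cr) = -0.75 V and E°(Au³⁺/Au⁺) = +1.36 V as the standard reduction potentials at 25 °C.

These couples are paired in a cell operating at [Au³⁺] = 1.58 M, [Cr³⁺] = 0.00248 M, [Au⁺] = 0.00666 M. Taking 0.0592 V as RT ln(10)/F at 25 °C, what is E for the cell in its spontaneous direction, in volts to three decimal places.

Au³⁺/Au⁺ is the cathode (higher E°), Cr³⁺/Cr the anode: E°cell = +1.36 − (-0.75) = +2.11 V, n = 6.
Overall: 3 Au³⁺(aq) + 2 Cr(s) → 3 Au⁺(aq) + 2 Cr³⁺(aq)
Q = [Au⁺]^3·[Cr³⁺]^2 / ([Au³⁺]^3); log Q = -12.337.
E = E° − (0.0592/n) log Q = +2.11 − (0.0592/6)(-12.337) = +2.232 V.

+2.232 V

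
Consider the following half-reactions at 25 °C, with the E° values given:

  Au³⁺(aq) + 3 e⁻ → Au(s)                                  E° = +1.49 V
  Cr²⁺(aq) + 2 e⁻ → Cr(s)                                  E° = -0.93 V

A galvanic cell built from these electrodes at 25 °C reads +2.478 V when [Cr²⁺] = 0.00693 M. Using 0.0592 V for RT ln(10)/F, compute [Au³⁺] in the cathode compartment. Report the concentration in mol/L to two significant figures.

Au³⁺/Au is the cathode, Cr²⁺/Cr the anode: E°cell = +2.42 V, n = 6.
Overall reaction: 2 Au³⁺(aq) + 3 Cr(s) → 2 Au(s) + 3 Cr²⁺(aq); Q = [Cr²⁺]^3/[Au³⁺]^2.
From E = E° − (0.0592/n) log Q: log Q = (E° − E)·n/0.0592 = (+2.42 − (+2.478))·6/0.0592 = -5.8784.
So 2·log[Au³⁺] = 3·log(0.00693) − log Q = -6.4778 − (-5.8784) = -0.5994; log[Au³⁺] = -0.5994 / 2 = -0.2997; [Au³⁺] = 10^(-0.2997) ≈ 0.50 M.

0.50 M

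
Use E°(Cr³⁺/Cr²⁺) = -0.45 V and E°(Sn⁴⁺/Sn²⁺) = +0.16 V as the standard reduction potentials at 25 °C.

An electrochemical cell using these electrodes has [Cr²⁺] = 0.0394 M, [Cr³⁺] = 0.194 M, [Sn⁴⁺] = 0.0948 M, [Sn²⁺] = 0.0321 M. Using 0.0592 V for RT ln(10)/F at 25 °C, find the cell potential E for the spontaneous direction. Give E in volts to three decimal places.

Sn⁴⁺/Sn²⁺ is the cathode (higher E°), Cr³⁺/Cr²⁺ the anode: E°cell = +0.16 − (-0.45) = +0.61 V, n = 2.
Overall: Sn⁴⁺(aq) + 2 Cr²⁺(aq) → Sn²⁺(aq) + 2 Cr³⁺(aq)
Q = [Sn²⁺]·[Cr³⁺]^2 / ([Sn⁴⁺]·[Cr²⁺]^2); log Q = 0.914.
E = E° − (0.0592/n) log Q = +0.61 − (0.0592/2)(0.914) = +0.583 V.

+0.583 V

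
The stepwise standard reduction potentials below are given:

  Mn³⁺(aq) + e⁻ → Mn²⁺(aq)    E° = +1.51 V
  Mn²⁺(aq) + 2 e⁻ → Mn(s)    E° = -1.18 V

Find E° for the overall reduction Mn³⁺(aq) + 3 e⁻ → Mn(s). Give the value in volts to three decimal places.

-0.283 V

Standard free energies of sequential steps add: ΔG°₃ = ΔG°₁ + ΔG°₂, so n₃E°₃ = n₁E°₁ + n₂E°₂.
E°₃ = (1×+1.51 + 2×-1.18) / 3 = (-0.850) / 3 = -0.283 V.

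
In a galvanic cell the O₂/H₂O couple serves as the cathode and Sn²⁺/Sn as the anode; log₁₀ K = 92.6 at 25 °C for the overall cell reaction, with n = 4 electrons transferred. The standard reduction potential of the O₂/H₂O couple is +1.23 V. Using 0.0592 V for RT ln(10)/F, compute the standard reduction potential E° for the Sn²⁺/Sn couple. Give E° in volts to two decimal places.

E°cell = (0.0592/n)·log K = (0.0592/4)(92.6) = +1.370 V.
Since O₂/H₂O is the cathode and Sn²⁺/Sn the anode, E°cell = E°(O₂/H₂O) − E°(Sn²⁺/Sn).
So E°(Sn²⁺/Sn) = E°(O₂/H₂O) − E°cell = (+1.23) − (+1.370) = -0.14 V.

-0.14 V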